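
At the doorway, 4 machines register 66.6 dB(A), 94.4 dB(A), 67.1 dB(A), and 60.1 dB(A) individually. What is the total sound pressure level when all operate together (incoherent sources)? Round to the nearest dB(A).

For uncorrelated sources the intensities add, so convert each level to linear form, sum, and take 10·log₁₀ of the total.
Σ 10^(L/10) = 10^(66.6/10) + 10^(94.4/10) + 10^(67.1/10) + 10^(60.1/10) = 2.765e+09.
L_total = 10·log₁₀(2.765e+09) = 94.42 dB(A).

94 dB(A)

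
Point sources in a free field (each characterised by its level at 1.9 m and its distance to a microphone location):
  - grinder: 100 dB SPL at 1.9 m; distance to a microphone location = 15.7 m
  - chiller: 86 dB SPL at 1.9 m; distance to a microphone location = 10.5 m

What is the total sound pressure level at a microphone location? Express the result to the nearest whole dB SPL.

82 dB SPL

First find each source's level at the receiver (point-source: −20·log₁₀(r/r_ref)), then combine on an intensity basis.
grinder: 100 − 20·log₁₀(15.7/1.9) = 100 − 18.34 = 81.66 dB SPL.
chiller: 86 − 20·log₁₀(10.5/1.9) = 86 − 14.85 = 71.15 dB SPL.
Σ 10^(L/10) = 1.595e+08 → L_total = 10·log₁₀(1.595e+08) = 82.03 dB SPL.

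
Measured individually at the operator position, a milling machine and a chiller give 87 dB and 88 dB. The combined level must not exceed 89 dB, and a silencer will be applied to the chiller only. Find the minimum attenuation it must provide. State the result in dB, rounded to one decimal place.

3.3 dB

The untreated sources together contribute 10^(87/10) = 5.012e+08, i.e. 87.00 dB.
To meet 89 dB overall, the treated chiller may contribute at most 10^(89/10) − 5.012e+08 = 2.931e+08, i.e. 84.67 dB.
So the chiller must be reduced from 88 to 84.67 dB: IL = 3.33 dB.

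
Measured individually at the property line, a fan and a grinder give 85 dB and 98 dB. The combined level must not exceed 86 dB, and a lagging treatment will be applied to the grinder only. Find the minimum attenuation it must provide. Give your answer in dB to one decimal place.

18.9 dB

The untreated sources together contribute 10^(85/10) = 3.162e+08, i.e. 85.00 dB.
To meet 86 dB overall, the treated grinder may contribute at most 10^(86/10) − 3.162e+08 = 8.188e+07, i.e. 79.13 dB.
So the grinder must be reduced from 98 to 79.13 dB: IL = 18.87 dB.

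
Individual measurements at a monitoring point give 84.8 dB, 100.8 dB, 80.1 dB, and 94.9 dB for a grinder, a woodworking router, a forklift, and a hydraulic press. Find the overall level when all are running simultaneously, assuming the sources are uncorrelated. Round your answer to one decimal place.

101.9 dB

For uncorrelated sources the intensities add, so convert each level to linear form, sum, and take 10·log₁₀ of the total.
Σ 10^(L/10) = 10^(84.8/10) + 10^(100.8/10) + 10^(80.1/10) + 10^(94.9/10) = 1.552e+10.
L_total = 10·log₁₀(1.552e+10) = 101.91 dB.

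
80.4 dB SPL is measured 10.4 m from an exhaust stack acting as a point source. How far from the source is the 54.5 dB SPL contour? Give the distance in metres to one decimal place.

The 25.9 dB drop corresponds to a distance ratio of 10^(25.9/20) for a point source.
r₂ = 10.4·10^((80.4−54.5)/20) = 10.4·10^(25.9/20) = 205.13 m.

205.1 m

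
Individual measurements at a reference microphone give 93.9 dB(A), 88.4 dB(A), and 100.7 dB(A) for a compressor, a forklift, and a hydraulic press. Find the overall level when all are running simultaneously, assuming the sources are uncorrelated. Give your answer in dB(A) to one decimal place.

For uncorrelated sources the intensities add, so convert each level to linear form, sum, and take 10·log₁₀ of the total.
Σ 10^(L/10) = 10^(93.9/10) + 10^(88.4/10) + 10^(100.7/10) = 1.490e+10.
L_total = 10·log₁₀(1.490e+10) = 101.73 dB(A).

101.7 dB(A)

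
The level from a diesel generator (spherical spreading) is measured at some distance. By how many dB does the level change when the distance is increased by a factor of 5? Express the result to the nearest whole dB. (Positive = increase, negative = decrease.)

-14 dB

Point-source spreading: ΔL = −20·log₁₀(r₂/r₁).
ΔL = −20·log₁₀(5) = -13.98 dB.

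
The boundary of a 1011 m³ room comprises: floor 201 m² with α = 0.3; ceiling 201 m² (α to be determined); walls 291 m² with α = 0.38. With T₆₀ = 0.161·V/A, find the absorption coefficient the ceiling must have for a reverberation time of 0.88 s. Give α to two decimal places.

A = 0.161·V/T₆₀ = 0.161·1011/0.88 = 184.97 m² sabins.
Absorption from the other surfaces = 201·0.3 + 291·0.38 = 170.88 m², so the ceiling must supply 14.09 m² over 201 m².
α = 14.09/201 = 0.070.

0.07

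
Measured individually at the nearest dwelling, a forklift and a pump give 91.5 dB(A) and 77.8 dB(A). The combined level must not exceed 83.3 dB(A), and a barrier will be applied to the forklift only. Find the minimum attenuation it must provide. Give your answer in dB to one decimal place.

Fixed contribution from the other source: Σ 10^(L/10) = 10^(77.8/10) = 6.026e+07 (77.80 dB(A)).
The limit corresponds to 10^(83.3/10) = 2.138e+08; subtracting the fixed part leaves 1.535e+08 for the forklift, i.e. 81.86 dB(A).
Required insertion loss = 91.5 − 81.86 = 9.64 dB.

9.6 dB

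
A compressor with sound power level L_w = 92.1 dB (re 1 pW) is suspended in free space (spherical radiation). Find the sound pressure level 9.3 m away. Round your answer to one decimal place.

61.7 dB

L_p = L_w − 10·log₁₀(4π·r²) with r = 9.3 m.
4π·r² = 1087 m², 10·log₁₀ of that is 30.362 dB.
L_p = 92.1 − 30.362 = 61.74 dB.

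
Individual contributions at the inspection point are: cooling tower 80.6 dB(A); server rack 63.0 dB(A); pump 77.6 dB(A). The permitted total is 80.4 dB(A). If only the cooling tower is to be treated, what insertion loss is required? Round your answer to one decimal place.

Everything except the cooling tower sums to 10^(63.0/10) + 10^(77.6/10) = 5.954e+07 in linear terms, 77.75 dB(A).
To meet 80.4 dB(A) overall, the treated cooling tower may contribute at most 10^(80.4/10) − 5.954e+07 = 5.011e+07, i.e. 77.00 dB(A).
Required insertion loss = 80.6 − 77.00 = 3.60 dB.

3.6 dB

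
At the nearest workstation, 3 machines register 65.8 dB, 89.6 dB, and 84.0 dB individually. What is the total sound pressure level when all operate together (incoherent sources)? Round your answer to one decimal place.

90.7 dB

Incoherent sources combine by intensity addition: L_total = 10·log₁₀(Σ 10^(L_i/10)).
Σ 10^(L/10) = 10^(65.8/10) + 10^(89.6/10) + 10^(84.0/10) = 1.167e+09.
L_total = 10·log₁₀(1.167e+09) = 90.67 dB.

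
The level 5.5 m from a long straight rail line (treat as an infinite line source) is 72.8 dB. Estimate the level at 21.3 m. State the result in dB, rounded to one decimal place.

Line-source attenuation: ΔL = 10·log₁₀(r₂/r₁) = 10·log₁₀(21.3/5.5) = 5.880 dB.
L₂ = 72.8 − 10·log₁₀(21.3/5.5) = 72.8 − 5.880 = 66.92 dB.

66.9 dB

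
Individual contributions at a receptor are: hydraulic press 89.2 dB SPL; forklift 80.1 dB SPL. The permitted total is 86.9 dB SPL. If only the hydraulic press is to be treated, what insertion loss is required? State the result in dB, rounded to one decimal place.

3.3 dB

Everything except the hydraulic press sums to 10^(80.1/10) = 1.023e+08 in linear terms, 80.10 dB SPL.
To meet 86.9 dB SPL overall, the treated hydraulic press may contribute at most 10^(86.9/10) − 1.023e+08 = 3.874e+08, i.e. 85.88 dB SPL.
So the hydraulic press must be reduced from 89.2 to 85.88 dB SPL: IL = 3.32 dB.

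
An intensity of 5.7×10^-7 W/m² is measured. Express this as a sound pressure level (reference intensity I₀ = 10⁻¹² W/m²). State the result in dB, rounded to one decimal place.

57.6 dB

I/I₀ = 5.7×10^-7/10⁻¹² = 5.7×10^5, and L = 10·log₁₀(I/I₀).
L = 10·(0.7559 + 5) = 57.56 dB.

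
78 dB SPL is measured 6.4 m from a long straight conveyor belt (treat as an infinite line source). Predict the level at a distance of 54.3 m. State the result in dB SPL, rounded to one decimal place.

68.7 dB SPL

For a line source, L₂ = L₁ − 10·log₁₀(r₂/r₁).
L₂ = 78 − 10·log₁₀(54.3/6.4) = 78 − 9.286 = 68.71 dB SPL.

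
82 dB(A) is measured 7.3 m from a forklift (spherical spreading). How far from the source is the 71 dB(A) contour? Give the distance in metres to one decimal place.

25.9 m

The 11.0 dB drop corresponds to a distance ratio of 10^(11.0/20) for a point source.
r₂ = 7.3·10^((82−71)/20) = 7.3·10^(11.0/20) = 25.90 m.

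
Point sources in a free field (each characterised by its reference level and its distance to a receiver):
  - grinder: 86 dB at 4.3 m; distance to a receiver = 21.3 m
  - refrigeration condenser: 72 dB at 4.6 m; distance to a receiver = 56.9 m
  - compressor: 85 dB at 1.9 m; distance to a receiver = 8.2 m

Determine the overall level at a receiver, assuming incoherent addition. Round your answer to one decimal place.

First find each source's level at the receiver (point-source: −20·log₁₀(r/r_ref)), then combine on an intensity basis.
grinder: 86 − 20·log₁₀(21.3/4.3) = 86 − 13.90 = 72.10 dB.
refrigeration condenser: 72 − 20·log₁₀(56.9/4.6) = 72 − 21.85 = 50.15 dB.
compressor: 85 − 20·log₁₀(8.2/1.9) = 85 − 12.70 = 72.30 dB.
Σ 10^(L/10) = 3.331e+07 → L_total = 10·log₁₀(3.331e+07) = 75.23 dB.

75.2 dB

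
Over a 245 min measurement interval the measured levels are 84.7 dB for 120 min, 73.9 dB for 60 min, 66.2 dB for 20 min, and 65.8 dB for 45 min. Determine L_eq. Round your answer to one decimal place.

L_eq = 10·log₁₀[(1/T)·Σ tᵢ·10^(Lᵢ/10)] with T = 245 min.
Σ tᵢ·10^(Lᵢ/10) = 120·10^(84.7/10) + 60·10^(73.9/10) + 20·10^(66.2/10) + 45·10^(65.8/10) = 3.714e+10.
L_eq = 10·log₁₀(3.714e+10/245) = 81.81 dB.

81.8 dB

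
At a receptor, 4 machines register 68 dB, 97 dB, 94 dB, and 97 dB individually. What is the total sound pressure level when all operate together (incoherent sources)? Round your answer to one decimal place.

101.0 dB

For uncorrelated sources the intensities add, so convert each level to linear form, sum, and take 10·log₁₀ of the total.
Σ 10^(L/10) = 10^(68/10) + 10^(97/10) + 10^(94/10) + 10^(97/10) = 1.254e+10.
L_total = 10·log₁₀(1.254e+10) = 100.98 dB.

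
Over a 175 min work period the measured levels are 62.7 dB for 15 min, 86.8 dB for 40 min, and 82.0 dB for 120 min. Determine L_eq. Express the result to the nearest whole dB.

83 dB

The energy average is taken in the linear domain: L_eq = 10·log₁₀[(Σ tᵢ·10^(Lᵢ/10))/T], T = 175 min.
Σ tᵢ·10^(Lᵢ/10) = 15·10^(62.7/10) + 40·10^(86.8/10) + 120·10^(82.0/10) = 3.819e+10.
L_eq = 10·log₁₀(3.819e+10/175) = 83.39 dB.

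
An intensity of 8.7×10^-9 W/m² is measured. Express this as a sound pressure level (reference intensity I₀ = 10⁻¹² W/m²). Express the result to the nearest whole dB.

39 dB

L = 10·log₁₀(I/I₀) = 10·log₁₀(8.7×10^-9/10⁻¹²) = 10·log₁₀(8.7×10^3).
L = 10·(0.9395 + 3) = 39.40 dB.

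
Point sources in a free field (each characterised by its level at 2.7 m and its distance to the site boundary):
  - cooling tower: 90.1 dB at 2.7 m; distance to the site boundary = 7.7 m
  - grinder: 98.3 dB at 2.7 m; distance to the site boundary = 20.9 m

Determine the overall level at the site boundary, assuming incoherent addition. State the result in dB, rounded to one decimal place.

83.8 dB

First find each source's level at the receiver (point-source: −20·log₁₀(r/r_ref)), then combine on an intensity basis.
cooling tower: 90.1 − 20·log₁₀(7.7/2.7) = 90.1 − 9.10 = 81.00 dB.
grinder: 98.3 − 20·log₁₀(20.9/2.7) = 98.3 − 17.78 = 80.52 dB.
Σ 10^(L/10) = 2.387e+08 → L_total = 10·log₁₀(2.387e+08) = 83.78 dB.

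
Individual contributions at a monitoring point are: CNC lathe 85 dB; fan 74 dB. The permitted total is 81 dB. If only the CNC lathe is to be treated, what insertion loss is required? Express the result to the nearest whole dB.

Everything except the CNC lathe sums to 10^(74/10) = 2.512e+07 in linear terms, 74.00 dB.
The limit corresponds to 10^(81/10) = 1.259e+08; subtracting the fixed part leaves 1.008e+08 for the CNC lathe, i.e. 80.03 dB.
Required insertion loss = 85 − 80.03 = 4.97 dB.

5 dB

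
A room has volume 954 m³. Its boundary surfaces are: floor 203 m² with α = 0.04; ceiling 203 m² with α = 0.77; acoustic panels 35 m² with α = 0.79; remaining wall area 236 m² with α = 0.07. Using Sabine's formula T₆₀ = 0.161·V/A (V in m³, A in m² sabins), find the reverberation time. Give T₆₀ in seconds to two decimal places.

Summing Sᵢαᵢ: 203·0.04 + 203·0.77 + 35·0.79 + 236·0.07 = 208.60 m².
T₆₀ = 0.161·V/A = 0.161·954/208.60 = 0.736 s.

0.74 s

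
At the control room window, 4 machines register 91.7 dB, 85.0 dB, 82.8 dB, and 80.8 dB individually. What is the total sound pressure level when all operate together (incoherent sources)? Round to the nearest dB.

For uncorrelated sources the intensities add, so convert each level to linear form, sum, and take 10·log₁₀ of the total.
Σ 10^(L/10) = 10^(91.7/10) + 10^(85.0/10) + 10^(82.8/10) + 10^(80.8/10) = 2.106e+09.
L_total = 10·log₁₀(2.106e+09) = 93.23 dB.

93 dB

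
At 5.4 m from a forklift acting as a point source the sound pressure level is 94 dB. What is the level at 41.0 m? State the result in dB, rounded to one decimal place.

Point-source attenuation: ΔL = 20·log₁₀(r₂/r₁) = 20·log₁₀(41.0/5.4) = 17.608 dB.
L₂ = 94 − 20·log₁₀(41.0/5.4) = 94 − 17.608 = 76.39 dB.

76.4 dB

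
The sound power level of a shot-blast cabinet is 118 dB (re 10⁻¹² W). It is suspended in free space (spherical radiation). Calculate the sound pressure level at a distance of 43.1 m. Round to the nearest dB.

Free-field spherical radiation: L_p = L_w − 10·log₁₀(4π·r²), r = 43.1 m.
4π·r² = 2.334e+04 m², 10·log₁₀ of that is 43.682 dB.
L_p = 118 − 43.682 = 74.32 dB.

74 dB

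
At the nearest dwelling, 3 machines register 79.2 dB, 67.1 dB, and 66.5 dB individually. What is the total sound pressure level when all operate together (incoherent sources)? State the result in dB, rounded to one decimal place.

For uncorrelated sources the intensities add, so convert each level to linear form, sum, and take 10·log₁₀ of the total.
Σ 10^(L/10) = 10^(79.2/10) + 10^(67.1/10) + 10^(66.5/10) = 9.277e+07.
L_total = 10·log₁₀(9.277e+07) = 79.67 dB.

79.7 dB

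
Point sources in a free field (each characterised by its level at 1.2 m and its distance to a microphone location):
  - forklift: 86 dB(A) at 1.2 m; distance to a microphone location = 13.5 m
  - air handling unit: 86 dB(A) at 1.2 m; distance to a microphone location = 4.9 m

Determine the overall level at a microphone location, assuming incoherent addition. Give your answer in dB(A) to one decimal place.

74.3 dB(A)

Apply inverse-square spreading to bring every level to the receiver, then sum 10^(L/10).
forklift: 86 − 20·log₁₀(13.5/1.2) = 86 − 21.02 = 64.98 dB(A).
air handling unit: 86 − 20·log₁₀(4.9/1.2) = 86 − 12.22 = 73.78 dB(A).
Σ 10^(L/10) = 2.702e+07 → L_total = 10·log₁₀(2.702e+07) = 74.32 dB(A).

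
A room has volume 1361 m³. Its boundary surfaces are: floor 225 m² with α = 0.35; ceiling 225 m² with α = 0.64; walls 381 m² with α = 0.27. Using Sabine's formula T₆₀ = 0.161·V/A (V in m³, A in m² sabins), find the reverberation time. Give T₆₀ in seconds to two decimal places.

0.67 s

Summing Sᵢαᵢ: 225·0.35 + 225·0.64 + 381·0.27 = 325.62 m².
T₆₀ = 0.161 × 1361 / 325.62 = 0.673 s.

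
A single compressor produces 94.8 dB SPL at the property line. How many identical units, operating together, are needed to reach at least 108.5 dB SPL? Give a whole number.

24

Need L₁ + 10·log₁₀ N ≥ 108.5, i.e. log₁₀ N ≥ 1.37.
N ≥ 10^(13.7/10) = 23.442, so N = 24.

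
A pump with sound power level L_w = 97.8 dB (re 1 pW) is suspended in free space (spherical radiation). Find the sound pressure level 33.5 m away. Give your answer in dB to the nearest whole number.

L_p = L_w − 10·log₁₀(4π·r²) with r = 33.5 m.
4π·r² = 1.41e+04 m², 10·log₁₀ of that is 41.493 dB.
L_p = 97.8 − 41.493 = 56.31 dB.

56 dB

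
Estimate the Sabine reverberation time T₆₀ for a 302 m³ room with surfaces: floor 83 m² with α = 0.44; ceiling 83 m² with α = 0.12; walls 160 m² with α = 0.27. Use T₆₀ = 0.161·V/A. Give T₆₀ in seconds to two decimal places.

0.54 s

Total absorption A = 83·0.44 + 83·0.12 + 160·0.27 = 89.68 m² sabins.
T₆₀ = 0.161·V/A = 0.161·302/89.68 = 0.542 s.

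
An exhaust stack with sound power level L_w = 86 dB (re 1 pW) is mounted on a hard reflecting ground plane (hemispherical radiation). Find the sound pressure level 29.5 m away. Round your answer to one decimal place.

L_p = L_w − 10·log₁₀(2π·r²) with r = 29.5 m.
2π·r² = 5468 m², 10·log₁₀ of that is 37.378 dB.
L_p = 86 − 37.378 = 48.62 dB.

48.6 dB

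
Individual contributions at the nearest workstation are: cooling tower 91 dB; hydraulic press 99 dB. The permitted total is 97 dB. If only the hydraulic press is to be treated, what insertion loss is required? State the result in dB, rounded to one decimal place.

Fixed contribution from the other source: Σ 10^(L/10) = 10^(91/10) = 1.259e+09 (91.00 dB).
The limit corresponds to 10^(97/10) = 5.012e+09; subtracting the fixed part leaves 3.753e+09 for the hydraulic press, i.e. 95.74 dB.
Required insertion loss = 99 − 95.74 = 3.26 dB.

3.3 dB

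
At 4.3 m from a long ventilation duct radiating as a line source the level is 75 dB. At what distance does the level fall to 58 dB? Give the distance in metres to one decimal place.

215.5 m

The 17.0 dB drop corresponds to a distance ratio of 10^(17.0/10) for a line source.
r₂ = 4.3·10^((75−58)/10) = 4.3·10^(17.0/10) = 215.51 m.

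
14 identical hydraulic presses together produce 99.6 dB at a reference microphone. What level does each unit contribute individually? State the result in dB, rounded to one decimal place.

88.1 dB

14 equal contributions raise the level by 10·log₁₀ 14 = 11.461 dB, so each unit alone gives 99.6 − 11.461.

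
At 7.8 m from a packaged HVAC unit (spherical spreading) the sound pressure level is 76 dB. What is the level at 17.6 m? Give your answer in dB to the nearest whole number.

69 dB

Spherical spreading from a point source gives a 20·log₁₀(r₂/r₁) drop.
L₂ = 76 − 20·log₁₀(17.6/7.8) = 76 − 7.068 = 68.93 dB.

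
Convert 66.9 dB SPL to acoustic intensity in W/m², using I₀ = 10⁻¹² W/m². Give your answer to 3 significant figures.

I/I₀ = 10^(66.9/10) = 4.898e+06, so I = 4.898e+06 × 10⁻¹² W/m².

4.90e-06 W/m²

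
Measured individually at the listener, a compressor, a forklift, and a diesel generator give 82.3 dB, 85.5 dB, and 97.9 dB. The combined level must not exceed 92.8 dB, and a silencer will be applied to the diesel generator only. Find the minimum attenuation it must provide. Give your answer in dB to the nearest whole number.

6 dB

The untreated sources together contribute 10^(82.3/10) + 10^(85.5/10) = 5.246e+08, i.e. 87.20 dB.
The limit corresponds to 10^(92.8/10) = 1.905e+09; subtracting the fixed part leaves 1.381e+09 for the diesel generator, i.e. 91.40 dB.
Required insertion loss = 97.9 − 91.40 = 6.50 dB.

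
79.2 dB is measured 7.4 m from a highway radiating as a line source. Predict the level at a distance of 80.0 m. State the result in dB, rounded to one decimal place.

Cylindrical spreading from a line source gives a 10·log₁₀(r₂/r₁) drop.
L₂ = 79.2 − 10·log₁₀(80.0/7.4) = 79.2 − 10.339 = 68.86 dB.

68.9 dB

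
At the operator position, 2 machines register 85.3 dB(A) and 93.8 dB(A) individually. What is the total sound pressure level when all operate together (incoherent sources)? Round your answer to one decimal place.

Incoherent sources combine by intensity addition: L_total = 10·log₁₀(Σ 10^(L_i/10)).
Σ 10^(L/10) = 10^(85.3/10) + 10^(93.8/10) = 2.738e+09.
L_total = 10·log₁₀(2.738e+09) = 94.37 dB(A).

94.4 dB(A)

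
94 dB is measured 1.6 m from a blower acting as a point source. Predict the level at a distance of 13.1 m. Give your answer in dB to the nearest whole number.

76 dB

For a point source, L₂ = L₁ − 20·log₁₀(r₂/r₁).
L₂ = 94 − 20·log₁₀(13.1/1.6) = 94 − 18.263 = 75.74 dB.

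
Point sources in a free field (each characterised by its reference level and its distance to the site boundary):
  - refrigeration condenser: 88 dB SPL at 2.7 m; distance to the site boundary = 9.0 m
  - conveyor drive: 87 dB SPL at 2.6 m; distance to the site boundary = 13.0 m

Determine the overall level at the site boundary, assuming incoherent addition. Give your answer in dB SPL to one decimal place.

78.9 dB SPL

First find each source's level at the receiver (point-source: −20·log₁₀(r/r_ref)), then combine on an intensity basis.
refrigeration condenser: 88 − 20·log₁₀(9.0/2.7) = 88 − 10.46 = 77.54 dB SPL.
conveyor drive: 87 − 20·log₁₀(13.0/2.6) = 87 − 13.98 = 73.02 dB SPL.
Σ 10^(L/10) = 7.683e+07 → L_total = 10·log₁₀(7.683e+07) = 78.86 dB SPL.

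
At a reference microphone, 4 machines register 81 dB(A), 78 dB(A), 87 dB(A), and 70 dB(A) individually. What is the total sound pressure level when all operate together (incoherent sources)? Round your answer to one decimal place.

For uncorrelated sources the intensities add, so convert each level to linear form, sum, and take 10·log₁₀ of the total.
Σ 10^(L/10) = 10^(81/10) + 10^(78/10) + 10^(87/10) + 10^(70/10) = 7.002e+08.
L_total = 10·log₁₀(7.002e+08) = 88.45 dB(A).

88.5 dB(A)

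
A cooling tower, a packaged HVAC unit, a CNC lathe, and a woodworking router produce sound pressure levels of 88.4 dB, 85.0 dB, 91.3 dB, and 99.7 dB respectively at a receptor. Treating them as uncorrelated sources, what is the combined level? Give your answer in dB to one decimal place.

Incoherent sources combine by intensity addition: L_total = 10·log₁₀(Σ 10^(L_i/10)).
Σ 10^(L/10) = 10^(88.4/10) + 10^(85.0/10) + 10^(91.3/10) + 10^(99.7/10) = 1.169e+10.
L_total = 10·log₁₀(1.169e+10) = 100.68 dB.

100.7 dB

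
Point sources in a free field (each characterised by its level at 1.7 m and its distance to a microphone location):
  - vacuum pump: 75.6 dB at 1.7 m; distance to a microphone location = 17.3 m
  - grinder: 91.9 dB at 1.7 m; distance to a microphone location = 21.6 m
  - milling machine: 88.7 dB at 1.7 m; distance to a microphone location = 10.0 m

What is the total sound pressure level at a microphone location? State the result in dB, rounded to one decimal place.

Apply inverse-square spreading to bring every level to the receiver, then sum 10^(L/10).
vacuum pump: 75.6 − 20·log₁₀(17.3/1.7) = 75.6 − 20.15 = 55.45 dB.
grinder: 91.9 − 20·log₁₀(21.6/1.7) = 91.9 − 22.08 = 69.82 dB.
milling machine: 88.7 − 20·log₁₀(10.0/1.7) = 88.7 − 15.39 = 73.31 dB.
Σ 10^(L/10) = 3.137e+07 → L_total = 10·log₁₀(3.137e+07) = 74.96 dB.

75.0 dB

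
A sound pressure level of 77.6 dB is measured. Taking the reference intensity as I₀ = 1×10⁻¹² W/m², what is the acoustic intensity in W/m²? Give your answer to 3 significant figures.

5.75e-05 W/m²

L = 10·log₁₀(I/I₀) ⇒ I = I₀·10^(L/10) = 10⁻¹² × 10^7.76.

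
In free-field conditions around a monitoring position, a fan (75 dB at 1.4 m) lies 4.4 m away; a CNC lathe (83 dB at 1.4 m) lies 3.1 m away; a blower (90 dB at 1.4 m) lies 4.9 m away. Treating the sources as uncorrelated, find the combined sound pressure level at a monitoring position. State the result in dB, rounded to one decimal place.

81.0 dB

Propagate each source to the receiver with L = L_ref − 20·log₁₀(r/r_ref), then add intensities.
fan: 75 − 20·log₁₀(4.4/1.4) = 75 − 9.95 = 65.05 dB.
CNC lathe: 83 − 20·log₁₀(3.1/1.4) = 83 − 6.90 = 76.10 dB.
blower: 90 − 20·log₁₀(4.9/1.4) = 90 − 10.88 = 79.12 dB.
Σ 10^(L/10) = 1.255e+08 → L_total = 10·log₁₀(1.255e+08) = 80.99 dB.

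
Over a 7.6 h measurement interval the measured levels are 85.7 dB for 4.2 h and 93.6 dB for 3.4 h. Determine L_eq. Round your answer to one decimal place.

90.9 dB

L_eq = 10·log₁₀[(1/T)·Σ tᵢ·10^(Lᵢ/10)] with T = 7.6 h.
Σ tᵢ·10^(Lᵢ/10) = 4.2·10^(85.7/10) + 3.4·10^(93.6/10) = 9.349e+09.
L_eq = 10·log₁₀(9.349e+09/7.6) = 90.90 dB.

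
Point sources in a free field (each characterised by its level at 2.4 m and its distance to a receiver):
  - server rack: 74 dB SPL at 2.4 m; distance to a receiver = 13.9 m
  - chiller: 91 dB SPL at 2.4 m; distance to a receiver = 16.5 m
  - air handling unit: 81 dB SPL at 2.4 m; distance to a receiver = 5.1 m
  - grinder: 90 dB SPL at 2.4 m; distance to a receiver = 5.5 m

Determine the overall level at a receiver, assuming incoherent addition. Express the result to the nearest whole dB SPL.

Propagate each source to the receiver with L = L_ref − 20·log₁₀(r/r_ref), then add intensities.
server rack: 74 − 20·log₁₀(13.9/2.4) = 74 − 15.26 = 58.74 dB SPL.
chiller: 91 − 20·log₁₀(16.5/2.4) = 91 − 16.75 = 74.25 dB SPL.
air handling unit: 81 − 20·log₁₀(5.1/2.4) = 81 − 6.55 = 74.45 dB SPL.
grinder: 90 − 20·log₁₀(5.5/2.4) = 90 − 7.20 = 82.80 dB SPL.
Σ 10^(L/10) = 2.457e+08 → L_total = 10·log₁₀(2.457e+08) = 83.90 dB SPL.

84 dB SPL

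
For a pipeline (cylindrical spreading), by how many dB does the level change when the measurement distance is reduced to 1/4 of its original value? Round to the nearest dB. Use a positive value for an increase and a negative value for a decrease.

With cylindrical spreading the level changes by −10·log₁₀(r₂/r₁).
ΔL = −10·log₁₀(0.25) = +6.02 dB.

+6 dB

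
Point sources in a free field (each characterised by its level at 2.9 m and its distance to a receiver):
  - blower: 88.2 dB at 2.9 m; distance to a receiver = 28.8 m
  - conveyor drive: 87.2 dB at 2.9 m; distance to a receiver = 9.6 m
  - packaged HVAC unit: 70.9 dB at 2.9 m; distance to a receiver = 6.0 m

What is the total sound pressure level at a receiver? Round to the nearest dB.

78 dB

Propagate each source to the receiver with L = L_ref − 20·log₁₀(r/r_ref), then add intensities.
blower: 88.2 − 20·log₁₀(28.8/2.9) = 88.2 − 19.94 = 68.26 dB.
conveyor drive: 87.2 − 20·log₁₀(9.6/2.9) = 87.2 − 10.40 = 76.80 dB.
packaged HVAC unit: 70.9 − 20·log₁₀(6.0/2.9) = 70.9 − 6.32 = 64.58 dB.
Σ 10^(L/10) = 5.746e+07 → L_total = 10·log₁₀(5.746e+07) = 77.59 dB.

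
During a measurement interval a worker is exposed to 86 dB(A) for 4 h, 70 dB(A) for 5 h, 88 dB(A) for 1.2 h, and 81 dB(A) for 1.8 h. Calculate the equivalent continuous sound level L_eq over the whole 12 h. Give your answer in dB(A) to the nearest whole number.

The energy average is taken in the linear domain: L_eq = 10·log₁₀[(Σ tᵢ·10^(Lᵢ/10))/T], T = 12 h.
Σ tᵢ·10^(Lᵢ/10) = 4·10^(86/10) + 5·10^(70/10) + 1.2·10^(88/10) + 1.8·10^(81/10) = 2.626e+09.
L_eq = 10·log₁₀(2.626e+09/12) = 83.40 dB(A).

83 dB(A)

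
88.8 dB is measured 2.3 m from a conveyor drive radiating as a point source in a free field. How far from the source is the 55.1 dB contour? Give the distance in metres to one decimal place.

111.4 m

Point-source spreading drops the level by 20·log₁₀(r₂/r₁); inverting, r₂/r₁ = 10^(ΔL/20).
r₂ = 2.3·10^((88.8−55.1)/20) = 2.3·10^(33.7/20) = 111.36 m.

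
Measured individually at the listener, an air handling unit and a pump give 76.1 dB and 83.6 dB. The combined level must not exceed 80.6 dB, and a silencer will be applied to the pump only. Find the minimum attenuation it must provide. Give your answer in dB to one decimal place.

4.9 dB

The untreated sources together contribute 10^(76.1/10) = 4.074e+07, i.e. 76.10 dB.
To meet 80.6 dB overall, the treated pump may contribute at most 10^(80.6/10) − 4.074e+07 = 7.408e+07, i.e. 78.70 dB.
So the pump must be reduced from 83.6 to 78.70 dB: IL = 4.90 dB.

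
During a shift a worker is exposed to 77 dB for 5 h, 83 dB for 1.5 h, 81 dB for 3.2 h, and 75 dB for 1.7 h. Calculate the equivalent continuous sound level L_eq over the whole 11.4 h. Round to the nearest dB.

79 dB

Weight each interval's intensity by its duration and average over T = 11.4 h:
Σ tᵢ·10^(Lᵢ/10) = 5·10^(77/10) + 1.5·10^(83/10) + 3.2·10^(81/10) + 1.7·10^(75/10) = 1.006e+09.
L_eq = 10·log₁₀(1.006e+09/11.4) = 79.46 dB.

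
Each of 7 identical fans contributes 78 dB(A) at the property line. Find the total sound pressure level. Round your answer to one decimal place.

With 7 equal, uncorrelated contributions the intensity is 7× that of one unit, giving a rise of 10·log₁₀ 7.
L_total = 78 + 10·log₁₀(7) = 78 + 8.451 = 86.45 dB(A).

86.5 dB(A)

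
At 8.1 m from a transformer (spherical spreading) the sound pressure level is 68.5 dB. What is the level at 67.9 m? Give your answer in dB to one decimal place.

50.0 dB

For a point source, L₂ = L₁ − 20·log₁₀(r₂/r₁).
L₂ = 68.5 − 20·log₁₀(67.9/8.1) = 68.5 − 18.468 = 50.03 dB.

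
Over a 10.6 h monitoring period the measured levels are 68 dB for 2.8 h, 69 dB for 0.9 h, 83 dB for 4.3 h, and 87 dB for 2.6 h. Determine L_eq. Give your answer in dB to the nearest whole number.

83 dB

Weight each interval's intensity by its duration and average over T = 10.6 h:
Σ tᵢ·10^(Lᵢ/10) = 2.8·10^(68/10) + 0.9·10^(69/10) + 4.3·10^(83/10) + 2.6·10^(87/10) = 2.186e+09.
L_eq = 10·log₁₀(2.186e+09/10.6) = 83.14 dB.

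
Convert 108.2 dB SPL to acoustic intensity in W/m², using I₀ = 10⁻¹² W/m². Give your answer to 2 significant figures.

I = I₀·10^(L/10) = 10⁻¹² × 10^(108.2/10) = 10^(-1.180).

0.066 W/m²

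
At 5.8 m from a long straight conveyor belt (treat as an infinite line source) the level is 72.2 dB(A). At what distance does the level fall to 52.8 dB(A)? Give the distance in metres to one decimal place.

The 19.4 dB drop corresponds to a distance ratio of 10^(19.4/10) for a line source.
r₂ = 5.8·10^((72.2−52.8)/10) = 5.8·10^(19.4/10) = 505.16 m.

505.2 m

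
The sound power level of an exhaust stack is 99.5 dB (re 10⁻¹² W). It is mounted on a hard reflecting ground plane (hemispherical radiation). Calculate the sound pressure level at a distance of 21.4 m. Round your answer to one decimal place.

64.9 dB

Free-field hemispherical radiation: L_p = L_w − 10·log₁₀(2π·r²), r = 21.4 m.
2π·r² = 2877 m², 10·log₁₀ of that is 34.590 dB.
L_p = 99.5 − 34.590 = 64.91 dB.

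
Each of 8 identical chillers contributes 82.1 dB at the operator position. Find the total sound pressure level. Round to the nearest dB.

N identical incoherent sources raise the level by 10·log₁₀ N.
L_total = 82.1 + 10·log₁₀(8) = 82.1 + 9.031 = 91.13 dB.

91 dB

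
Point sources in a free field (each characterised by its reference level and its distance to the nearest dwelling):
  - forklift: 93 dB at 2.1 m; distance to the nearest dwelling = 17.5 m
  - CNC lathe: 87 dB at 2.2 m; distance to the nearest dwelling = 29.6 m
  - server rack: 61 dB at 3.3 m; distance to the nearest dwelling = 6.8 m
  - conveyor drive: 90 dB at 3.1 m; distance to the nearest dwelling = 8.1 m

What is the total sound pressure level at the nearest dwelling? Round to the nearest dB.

83 dB

Apply inverse-square spreading to bring every level to the receiver, then sum 10^(L/10).
forklift: 93 − 20·log₁₀(17.5/2.1) = 93 − 18.42 = 74.58 dB.
CNC lathe: 87 − 20·log₁₀(29.6/2.2) = 87 − 22.58 = 64.42 dB.
server rack: 61 − 20·log₁₀(6.8/3.3) = 61 − 6.28 = 54.72 dB.
conveyor drive: 90 − 20·log₁₀(8.1/3.1) = 90 − 8.34 = 81.66 dB.
Σ 10^(L/10) = 1.783e+08 → L_total = 10·log₁₀(1.783e+08) = 82.51 dB.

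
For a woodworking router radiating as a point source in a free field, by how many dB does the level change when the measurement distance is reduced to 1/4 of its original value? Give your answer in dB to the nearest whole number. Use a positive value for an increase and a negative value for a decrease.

+12 dB

Point-source spreading: ΔL = −20·log₁₀(r₂/r₁).
ΔL = −20·log₁₀(0.25) = +12.04 dB.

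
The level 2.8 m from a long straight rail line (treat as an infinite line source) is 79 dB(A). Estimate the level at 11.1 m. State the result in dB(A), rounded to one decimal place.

73.0 dB(A)

Cylindrical spreading from a line source gives a 10·log₁₀(r₂/r₁) drop.
L₂ = 79 − 10·log₁₀(11.1/2.8) = 79 − 5.982 = 73.02 dB(A).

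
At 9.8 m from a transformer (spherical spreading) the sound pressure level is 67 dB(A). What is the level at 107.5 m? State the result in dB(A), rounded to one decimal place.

46.2 dB(A)

Spherical spreading from a point source gives a 20·log₁₀(r₂/r₁) drop.
L₂ = 67 − 20·log₁₀(107.5/9.8) = 67 − 20.804 = 46.20 dB(A).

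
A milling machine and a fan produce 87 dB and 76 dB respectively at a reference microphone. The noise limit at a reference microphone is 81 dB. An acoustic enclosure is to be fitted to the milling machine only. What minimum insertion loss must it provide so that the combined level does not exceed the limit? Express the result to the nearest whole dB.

8 dB

Fixed contribution from the other source: Σ 10^(L/10) = 10^(76/10) = 3.981e+07 (76.00 dB).
The limit corresponds to 10^(81/10) = 1.259e+08; subtracting the fixed part leaves 8.608e+07 for the milling machine, i.e. 79.35 dB.
Required insertion loss = 87 − 79.35 = 7.65 dB.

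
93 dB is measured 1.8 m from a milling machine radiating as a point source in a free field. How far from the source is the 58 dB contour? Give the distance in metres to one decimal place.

The 35.0 dB drop corresponds to a distance ratio of 10^(35.0/20) for a point source.
r₂ = 1.8·10^((93−58)/20) = 1.8·10^(35.0/20) = 101.22 m.

101.2 m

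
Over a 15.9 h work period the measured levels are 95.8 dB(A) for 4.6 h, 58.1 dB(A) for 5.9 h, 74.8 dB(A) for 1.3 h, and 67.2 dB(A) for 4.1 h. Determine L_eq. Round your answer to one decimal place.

Weight each interval's intensity by its duration and average over T = 15.9 h:
Σ tᵢ·10^(Lᵢ/10) = 4.6·10^(95.8/10) + 5.9·10^(58.1/10) + 1.3·10^(74.8/10) + 4.1·10^(67.2/10) = 1.755e+10.
L_eq = 10·log₁₀(1.755e+10/15.9) = 90.43 dB(A).

90.4 dB(A)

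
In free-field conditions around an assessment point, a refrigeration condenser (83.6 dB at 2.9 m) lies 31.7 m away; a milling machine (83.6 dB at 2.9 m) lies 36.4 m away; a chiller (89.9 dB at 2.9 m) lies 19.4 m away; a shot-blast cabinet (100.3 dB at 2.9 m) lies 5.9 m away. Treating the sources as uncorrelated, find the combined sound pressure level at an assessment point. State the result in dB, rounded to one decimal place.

Propagate each source to the receiver with L = L_ref − 20·log₁₀(r/r_ref), then add intensities.
refrigeration condenser: 83.6 − 20·log₁₀(31.7/2.9) = 83.6 − 20.77 = 62.83 dB.
milling machine: 83.6 − 20·log₁₀(36.4/2.9) = 83.6 − 21.97 = 61.63 dB.
chiller: 89.9 − 20·log₁₀(19.4/2.9) = 89.9 − 16.51 = 73.39 dB.
shot-blast cabinet: 100.3 − 20·log₁₀(5.9/2.9) = 100.3 − 6.17 = 94.13 dB.
Σ 10^(L/10) = 2.614e+09 → L_total = 10·log₁₀(2.614e+09) = 94.17 dB.

94.2 dB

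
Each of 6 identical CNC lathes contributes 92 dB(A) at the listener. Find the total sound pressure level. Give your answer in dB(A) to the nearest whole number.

L_total = L₁ + 10·log₁₀ N for N identical incoherent sources.
L_total = 92 + 10·log₁₀(6) = 92 + 7.782 = 99.78 dB(A).

100 dB(A)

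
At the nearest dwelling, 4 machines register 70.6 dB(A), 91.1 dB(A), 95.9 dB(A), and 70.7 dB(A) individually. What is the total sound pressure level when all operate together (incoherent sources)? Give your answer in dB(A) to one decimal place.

For uncorrelated sources the intensities add, so convert each level to linear form, sum, and take 10·log₁₀ of the total.
Σ 10^(L/10) = 10^(70.6/10) + 10^(91.1/10) + 10^(95.9/10) + 10^(70.7/10) = 5.202e+09.
L_total = 10·log₁₀(5.202e+09) = 97.16 dB(A).

97.2 dB(A)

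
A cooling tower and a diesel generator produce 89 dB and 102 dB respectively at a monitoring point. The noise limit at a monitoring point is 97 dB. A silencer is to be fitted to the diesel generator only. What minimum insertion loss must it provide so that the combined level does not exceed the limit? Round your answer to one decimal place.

5.7 dB

The untreated sources together contribute 10^(89/10) = 7.943e+08, i.e. 89.00 dB.
To meet 97 dB overall, the treated diesel generator may contribute at most 10^(97/10) − 7.943e+08 = 4.218e+09, i.e. 96.25 dB.
Required insertion loss = 102 − 96.25 = 5.75 dB.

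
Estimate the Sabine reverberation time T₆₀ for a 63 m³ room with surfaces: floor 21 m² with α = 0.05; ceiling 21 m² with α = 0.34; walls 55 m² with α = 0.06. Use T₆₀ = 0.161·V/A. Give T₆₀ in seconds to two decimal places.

Total absorption A = 21·0.05 + 21·0.34 + 55·0.06 = 11.49 m² sabins.
T₆₀ = 0.161 × 63 / 11.49 = 0.883 s.

0.88 s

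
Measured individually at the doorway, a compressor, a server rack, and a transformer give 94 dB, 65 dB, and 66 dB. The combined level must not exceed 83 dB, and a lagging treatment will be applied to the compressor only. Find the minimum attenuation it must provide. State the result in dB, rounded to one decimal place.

11.2 dB

Everything except the compressor sums to 10^(65/10) + 10^(66/10) = 7.143e+06 in linear terms, 68.54 dB.
The limit corresponds to 10^(83/10) = 1.995e+08; subtracting the fixed part leaves 1.924e+08 for the compressor, i.e. 82.84 dB.
Required insertion loss = 94 − 82.84 = 11.16 dB.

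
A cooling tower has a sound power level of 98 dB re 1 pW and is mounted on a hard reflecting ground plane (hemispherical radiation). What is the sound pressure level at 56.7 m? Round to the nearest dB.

L_p = L_w − 10·log₁₀(2π·r²) with r = 56.7 m.
2π·r² = 2.02e+04 m², 10·log₁₀ of that is 43.053 dB.
L_p = 98 − 43.053 = 54.95 dB.

55 dB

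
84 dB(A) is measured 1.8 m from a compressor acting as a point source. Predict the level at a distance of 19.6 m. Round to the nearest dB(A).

For a point source, L₂ = L₁ − 20·log₁₀(r₂/r₁).
L₂ = 84 − 20·log₁₀(19.6/1.8) = 84 − 20.740 = 63.26 dB(A).

63 dB(A)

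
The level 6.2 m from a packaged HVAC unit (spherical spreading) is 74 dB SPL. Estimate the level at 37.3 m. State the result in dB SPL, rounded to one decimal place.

58.4 dB SPL

Point-source attenuation: ΔL = 20·log₁₀(r₂/r₁) = 20·log₁₀(37.3/6.2) = 15.586 dB.
L₂ = 74 − 20·log₁₀(37.3/6.2) = 74 − 15.586 = 58.41 dB SPL.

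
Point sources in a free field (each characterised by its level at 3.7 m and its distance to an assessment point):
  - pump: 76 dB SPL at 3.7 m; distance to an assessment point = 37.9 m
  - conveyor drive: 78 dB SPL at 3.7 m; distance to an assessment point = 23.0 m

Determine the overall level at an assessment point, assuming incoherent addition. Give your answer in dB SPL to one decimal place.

63.0 dB SPL

Apply inverse-square spreading to bring every level to the receiver, then sum 10^(L/10).
pump: 76 − 20·log₁₀(37.9/3.7) = 76 − 20.21 = 55.79 dB SPL.
conveyor drive: 78 − 20·log₁₀(23.0/3.7) = 78 − 15.87 = 62.13 dB SPL.
Σ 10^(L/10) = 2.012e+06 → L_total = 10·log₁₀(2.012e+06) = 63.04 dB SPL.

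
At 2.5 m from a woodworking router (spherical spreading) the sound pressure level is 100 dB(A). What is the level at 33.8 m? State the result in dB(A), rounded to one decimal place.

Spherical spreading from a point source gives a 20·log₁₀(r₂/r₁) drop.
L₂ = 100 − 20·log₁₀(33.8/2.5) = 100 − 22.620 = 77.38 dB(A).

77.4 dB(A)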